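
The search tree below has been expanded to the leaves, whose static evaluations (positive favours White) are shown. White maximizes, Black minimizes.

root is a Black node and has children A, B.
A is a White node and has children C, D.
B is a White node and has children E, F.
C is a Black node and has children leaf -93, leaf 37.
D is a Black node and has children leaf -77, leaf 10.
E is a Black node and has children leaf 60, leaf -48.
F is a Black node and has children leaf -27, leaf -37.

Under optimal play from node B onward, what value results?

E (Black): min(60, -48) = -48
F (Black): min(-27, -37) = -37
B (White): max(-48, -37) = -37

-37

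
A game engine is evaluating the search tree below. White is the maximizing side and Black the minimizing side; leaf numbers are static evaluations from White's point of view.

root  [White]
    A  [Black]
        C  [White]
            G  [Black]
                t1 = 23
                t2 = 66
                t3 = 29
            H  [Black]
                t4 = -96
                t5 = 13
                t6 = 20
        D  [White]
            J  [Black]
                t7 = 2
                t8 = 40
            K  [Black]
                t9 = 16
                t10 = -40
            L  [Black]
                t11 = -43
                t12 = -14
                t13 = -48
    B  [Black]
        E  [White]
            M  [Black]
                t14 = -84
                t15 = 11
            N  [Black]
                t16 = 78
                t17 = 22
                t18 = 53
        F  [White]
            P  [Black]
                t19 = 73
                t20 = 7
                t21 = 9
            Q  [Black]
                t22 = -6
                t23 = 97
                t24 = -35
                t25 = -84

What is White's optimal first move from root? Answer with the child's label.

B

G (Black): min(23, 66, 29) = 23
H (Black): min(-96, 13, 20) = -96
C (White): max(23, -96) = 23
J (Black): min(2, 40) = 2
K (Black): min(16, -40) = -40
L (Black): min(-43, -14, -48) = -48
D (White): max(2, -40, -48) = 2
A (Black): min(23, 2) = 2
M (Black): min(-84, 11) = -84
N (Black): min(78, 22, 53) = 22
E (White): max(-84, 22) = 22
P (Black): min(73, 7, 9) = 7
Q (Black): min(-6, 97, -35, -84) = -84
F (White): max(7, -84) = 7
B (Black): min(22, 7) = 7
root (White): max(2, 7) = 7
White at root wants the highest of {A=2, B=7}, so chooses B.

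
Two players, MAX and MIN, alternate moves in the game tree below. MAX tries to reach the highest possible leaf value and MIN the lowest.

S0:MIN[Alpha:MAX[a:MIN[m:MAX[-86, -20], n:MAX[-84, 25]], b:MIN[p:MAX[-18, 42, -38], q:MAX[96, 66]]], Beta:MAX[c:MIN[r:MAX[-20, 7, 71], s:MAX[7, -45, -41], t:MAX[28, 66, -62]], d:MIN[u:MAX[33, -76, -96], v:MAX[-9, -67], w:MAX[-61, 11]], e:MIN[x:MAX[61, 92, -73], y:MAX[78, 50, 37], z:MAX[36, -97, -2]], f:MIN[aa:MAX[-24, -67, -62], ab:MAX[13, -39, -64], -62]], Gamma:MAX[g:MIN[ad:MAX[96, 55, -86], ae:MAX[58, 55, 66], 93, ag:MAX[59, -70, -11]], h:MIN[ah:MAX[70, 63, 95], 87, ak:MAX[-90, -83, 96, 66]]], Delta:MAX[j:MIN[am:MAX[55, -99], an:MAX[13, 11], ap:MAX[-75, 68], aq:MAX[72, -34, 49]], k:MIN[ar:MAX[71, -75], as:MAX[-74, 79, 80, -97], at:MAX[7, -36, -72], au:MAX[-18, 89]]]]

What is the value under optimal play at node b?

42

p (MAX): max(-18, 42, -38) = 42
q (MAX): max(96, 66) = 96
b (MIN): min(42, 96) = 42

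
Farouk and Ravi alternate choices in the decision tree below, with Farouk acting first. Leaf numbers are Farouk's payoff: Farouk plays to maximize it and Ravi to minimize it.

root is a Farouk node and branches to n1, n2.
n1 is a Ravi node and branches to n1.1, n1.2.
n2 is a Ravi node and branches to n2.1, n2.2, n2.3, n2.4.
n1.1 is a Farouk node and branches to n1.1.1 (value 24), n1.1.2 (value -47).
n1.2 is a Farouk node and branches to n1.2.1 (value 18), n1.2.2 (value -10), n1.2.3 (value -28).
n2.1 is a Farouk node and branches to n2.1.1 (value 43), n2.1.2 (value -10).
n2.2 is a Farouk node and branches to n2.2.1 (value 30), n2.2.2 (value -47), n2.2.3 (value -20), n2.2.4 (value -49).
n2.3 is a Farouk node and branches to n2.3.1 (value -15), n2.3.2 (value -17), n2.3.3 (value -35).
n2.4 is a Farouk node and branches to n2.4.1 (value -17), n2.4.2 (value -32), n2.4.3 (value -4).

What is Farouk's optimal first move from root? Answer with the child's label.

n1

n1.1 (Farouk): max(24, -47) = 24
n1.2 (Farouk): max(18, -10, -28) = 18
n1 (Ravi): min(24, 18) = 18
n2.1 (Farouk): max(43, -10) = 43
n2.2 (Farouk): max(30, -47, -20, -49) = 30
n2.3 (Farouk): max(-15, -17, -35) = -15
n2.4 (Farouk): max(-17, -32, -4) = -4
n2 (Ravi): min(43, 30, -15, -4) = -15
root (Farouk): max(18, -15) = 18
Farouk at root wants the highest of {n1=18, n2=-15}, so chooses n1.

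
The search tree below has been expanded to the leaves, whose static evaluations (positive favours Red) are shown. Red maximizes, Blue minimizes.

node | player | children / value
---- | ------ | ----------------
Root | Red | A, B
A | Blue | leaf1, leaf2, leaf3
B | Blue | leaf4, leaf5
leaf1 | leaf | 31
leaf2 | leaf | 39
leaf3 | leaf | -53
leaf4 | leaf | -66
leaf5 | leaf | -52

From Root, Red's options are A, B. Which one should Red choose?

A

A (Blue): min(31, 39, -53) = -53
B (Blue): min(-66, -52) = -66
Root (Red): max(-53, -66) = -53
Red at Root wants the highest of {A=-53, B=-66}, so chooses A.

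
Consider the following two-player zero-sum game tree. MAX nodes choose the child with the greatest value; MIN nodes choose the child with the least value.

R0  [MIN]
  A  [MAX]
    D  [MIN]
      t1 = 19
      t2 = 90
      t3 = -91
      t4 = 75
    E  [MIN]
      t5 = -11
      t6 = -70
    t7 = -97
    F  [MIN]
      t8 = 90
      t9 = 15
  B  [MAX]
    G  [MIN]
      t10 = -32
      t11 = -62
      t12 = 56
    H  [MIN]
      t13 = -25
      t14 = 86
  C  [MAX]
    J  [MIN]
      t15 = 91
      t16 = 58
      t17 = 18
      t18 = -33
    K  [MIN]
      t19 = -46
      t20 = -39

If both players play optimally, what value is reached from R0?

-33

D (MIN): min(19, 90, -91, 75) = -91
E (MIN): min(-11, -70) = -70
F (MIN): min(90, 15) = 15
A (MAX): max(-91, -70, -97, 15) = 15
G (MIN): min(-32, -62, 56) = -62
H (MIN): min(-25, 86) = -25
B (MAX): max(-62, -25) = -25
J (MIN): min(91, 58, 18, -33) = -33
K (MIN): min(-46, -39) = -46
C (MAX): max(-33, -46) = -33
R0 (MIN): min(15, -25, -33) = -33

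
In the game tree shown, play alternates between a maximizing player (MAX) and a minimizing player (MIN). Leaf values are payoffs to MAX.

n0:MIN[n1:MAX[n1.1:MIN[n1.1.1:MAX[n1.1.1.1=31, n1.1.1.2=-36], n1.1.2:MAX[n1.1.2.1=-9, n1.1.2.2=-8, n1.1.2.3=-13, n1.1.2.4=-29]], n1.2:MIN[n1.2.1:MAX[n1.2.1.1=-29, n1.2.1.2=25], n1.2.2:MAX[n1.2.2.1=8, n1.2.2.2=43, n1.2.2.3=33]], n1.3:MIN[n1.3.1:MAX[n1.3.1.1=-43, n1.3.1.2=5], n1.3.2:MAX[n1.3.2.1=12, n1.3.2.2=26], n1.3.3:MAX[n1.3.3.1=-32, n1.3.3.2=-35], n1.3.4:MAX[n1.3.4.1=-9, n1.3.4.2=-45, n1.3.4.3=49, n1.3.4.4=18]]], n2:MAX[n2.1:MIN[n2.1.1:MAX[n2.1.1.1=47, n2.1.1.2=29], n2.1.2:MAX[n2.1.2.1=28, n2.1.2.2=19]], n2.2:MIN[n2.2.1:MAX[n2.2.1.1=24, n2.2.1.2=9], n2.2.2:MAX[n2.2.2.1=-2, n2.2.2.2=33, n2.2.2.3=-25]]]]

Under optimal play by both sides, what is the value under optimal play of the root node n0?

n1.1.1 (MAX): max(31, -36) = 31
n1.1.2 (MAX): max(-9, -8, -13, -29) = -8
n1.1 (MIN): min(31, -8) = -8
n1.2.1 (MAX): max(-29, 25) = 25
n1.2.2 (MAX): max(8, 43, 33) = 43
n1.2 (MIN): min(25, 43) = 25
n1.3.1 (MAX): max(-43, 5) = 5
n1.3.2 (MAX): max(12, 26) = 26
n1.3.3 (MAX): max(-32, -35) = -32
n1.3.4 (MAX): max(-9, -45, 49, 18) = 49
n1.3 (MIN): min(5, 26, -32, 49) = -32
n1 (MAX): max(-8, 25, -32) = 25
n2.1.1 (MAX): max(47, 29) = 47
n2.1.2 (MAX): max(28, 19) = 28
n2.1 (MIN): min(47, 28) = 28
n2.2.1 (MAX): max(24, 9) = 24
n2.2.2 (MAX): max(-2, 33, -25) = 33
n2.2 (MIN): min(24, 33) = 24
n2 (MAX): max(28, 24) = 28
n0 (MIN): min(25, 28) = 25

25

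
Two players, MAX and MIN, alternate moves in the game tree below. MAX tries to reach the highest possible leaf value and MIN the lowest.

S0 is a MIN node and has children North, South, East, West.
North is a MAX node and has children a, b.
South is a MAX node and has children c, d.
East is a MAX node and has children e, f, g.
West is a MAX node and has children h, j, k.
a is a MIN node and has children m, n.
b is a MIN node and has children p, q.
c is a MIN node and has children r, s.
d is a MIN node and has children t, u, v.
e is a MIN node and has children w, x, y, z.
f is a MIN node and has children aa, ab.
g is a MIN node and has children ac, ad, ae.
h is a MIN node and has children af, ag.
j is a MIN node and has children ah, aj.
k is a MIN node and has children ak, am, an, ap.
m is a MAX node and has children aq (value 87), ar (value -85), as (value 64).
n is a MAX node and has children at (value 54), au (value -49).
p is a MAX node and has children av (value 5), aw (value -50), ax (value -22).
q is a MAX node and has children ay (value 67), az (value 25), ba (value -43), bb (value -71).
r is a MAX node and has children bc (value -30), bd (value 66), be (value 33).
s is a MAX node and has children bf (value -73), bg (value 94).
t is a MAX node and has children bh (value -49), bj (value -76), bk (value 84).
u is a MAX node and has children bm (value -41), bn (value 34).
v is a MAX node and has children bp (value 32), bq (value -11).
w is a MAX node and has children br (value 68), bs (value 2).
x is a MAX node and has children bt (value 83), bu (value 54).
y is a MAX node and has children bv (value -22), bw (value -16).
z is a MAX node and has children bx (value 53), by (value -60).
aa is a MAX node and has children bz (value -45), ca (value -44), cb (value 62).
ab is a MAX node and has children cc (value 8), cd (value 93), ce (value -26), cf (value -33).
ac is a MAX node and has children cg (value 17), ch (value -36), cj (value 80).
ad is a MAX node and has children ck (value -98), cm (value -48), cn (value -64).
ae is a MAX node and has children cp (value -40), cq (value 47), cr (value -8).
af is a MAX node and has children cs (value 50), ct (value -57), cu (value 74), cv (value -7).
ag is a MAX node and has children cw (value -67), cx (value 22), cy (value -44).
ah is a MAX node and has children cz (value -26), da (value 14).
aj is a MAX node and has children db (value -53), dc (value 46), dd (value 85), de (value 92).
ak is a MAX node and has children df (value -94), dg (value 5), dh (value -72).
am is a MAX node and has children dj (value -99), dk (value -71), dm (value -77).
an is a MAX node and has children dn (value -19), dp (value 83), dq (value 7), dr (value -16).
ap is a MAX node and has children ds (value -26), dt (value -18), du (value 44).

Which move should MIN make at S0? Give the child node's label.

West

m (MAX): max(87, -85, 64) = 87
n (MAX): max(54, -49) = 54
a (MIN): min(87, 54) = 54
p (MAX): max(5, -50, -22) = 5
q (MAX): max(67, 25, -43, -71) = 67
b (MIN): min(5, 67) = 5
North (MAX): max(54, 5) = 54
r (MAX): max(-30, 66, 33) = 66
s (MAX): max(-73, 94) = 94
c (MIN): min(66, 94) = 66
t (MAX): max(-49, -76, 84) = 84
u (MAX): max(-41, 34) = 34
v (MAX): max(32, -11) = 32
d (MIN): min(84, 34, 32) = 32
South (MAX): max(66, 32) = 66
w (MAX): max(68, 2) = 68
x (MAX): max(83, 54) = 83
y (MAX): max(-22, -16) = -16
z (MAX): max(53, -60) = 53
e (MIN): min(68, 83, -16, 53) = -16
aa (MAX): max(-45, -44, 62) = 62
ab (MAX): max(8, 93, -26, -33) = 93
f (MIN): min(62, 93) = 62
ac (MAX): max(17, -36, 80) = 80
ad (MAX): max(-98, -48, -64) = -48
ae (MAX): max(-40, 47, -8) = 47
g (MIN): min(80, -48, 47) = -48
East (MAX): max(-16, 62, -48) = 62
af (MAX): max(50, -57, 74, -7) = 74
ag (MAX): max(-67, 22, -44) = 22
h (MIN): min(74, 22) = 22
ah (MAX): max(-26, 14) = 14
aj (MAX): max(-53, 46, 85, 92) = 92
j (MIN): min(14, 92) = 14
ak (MAX): max(-94, 5, -72) = 5
am (MAX): max(-99, -71, -77) = -71
an (MAX): max(-19, 83, 7, -16) = 83
ap (MAX): max(-26, -18, 44) = 44
k (MIN): min(5, -71, 83, 44) = -71
West (MAX): max(22, 14, -71) = 22
S0 (MIN): min(54, 66, 62, 22) = 22
MIN at S0 wants the lowest of {North=54, South=66, East=62, West=22}, so chooses West.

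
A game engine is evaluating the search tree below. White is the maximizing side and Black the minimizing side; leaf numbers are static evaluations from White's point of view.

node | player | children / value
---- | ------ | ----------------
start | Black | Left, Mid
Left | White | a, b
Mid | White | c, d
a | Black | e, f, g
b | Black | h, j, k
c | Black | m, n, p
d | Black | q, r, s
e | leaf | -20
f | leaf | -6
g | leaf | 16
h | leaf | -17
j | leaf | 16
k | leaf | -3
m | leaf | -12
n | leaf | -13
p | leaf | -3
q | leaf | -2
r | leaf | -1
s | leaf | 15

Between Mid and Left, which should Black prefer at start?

c (Black): min(-12, -13, -3) = -13
d (Black): min(-2, -1, 15) = -2
Mid (White): max(-13, -2) = -2
a (Black): min(-20, -6, 16) = -20
b (Black): min(-17, 16, -3) = -17
Left (White): max(-20, -17) = -17
Black prefers the lower value; Mid=-2, Left=-17. Left is better since -17 < -2.

Left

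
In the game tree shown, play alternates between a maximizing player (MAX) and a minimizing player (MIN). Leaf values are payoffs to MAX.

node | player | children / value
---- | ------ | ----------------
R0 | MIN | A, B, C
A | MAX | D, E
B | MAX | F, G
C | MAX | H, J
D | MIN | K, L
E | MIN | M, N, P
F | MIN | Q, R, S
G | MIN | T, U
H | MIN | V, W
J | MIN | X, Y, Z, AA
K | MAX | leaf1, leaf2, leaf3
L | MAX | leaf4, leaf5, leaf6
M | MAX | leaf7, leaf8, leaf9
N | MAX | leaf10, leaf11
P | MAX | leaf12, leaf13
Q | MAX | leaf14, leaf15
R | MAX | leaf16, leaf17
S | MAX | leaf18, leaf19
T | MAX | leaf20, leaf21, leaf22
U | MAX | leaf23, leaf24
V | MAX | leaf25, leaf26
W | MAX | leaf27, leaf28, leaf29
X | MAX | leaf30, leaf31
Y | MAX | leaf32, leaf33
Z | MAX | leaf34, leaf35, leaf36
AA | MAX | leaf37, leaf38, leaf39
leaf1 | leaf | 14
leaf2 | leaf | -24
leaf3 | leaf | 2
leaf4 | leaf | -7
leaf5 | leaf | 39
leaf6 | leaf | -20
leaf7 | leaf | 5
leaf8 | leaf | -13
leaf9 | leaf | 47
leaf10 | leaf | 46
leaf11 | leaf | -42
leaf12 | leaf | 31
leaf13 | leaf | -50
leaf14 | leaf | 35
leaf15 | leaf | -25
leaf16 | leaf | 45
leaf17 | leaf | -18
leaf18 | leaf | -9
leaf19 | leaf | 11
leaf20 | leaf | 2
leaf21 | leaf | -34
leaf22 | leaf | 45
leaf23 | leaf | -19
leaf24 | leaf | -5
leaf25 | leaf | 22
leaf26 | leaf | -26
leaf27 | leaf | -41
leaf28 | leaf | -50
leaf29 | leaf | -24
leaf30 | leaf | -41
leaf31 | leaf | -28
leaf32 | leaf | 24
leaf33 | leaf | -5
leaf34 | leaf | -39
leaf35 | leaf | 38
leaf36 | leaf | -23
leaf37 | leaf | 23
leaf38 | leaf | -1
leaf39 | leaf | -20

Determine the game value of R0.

K (MAX): max(14, -24, 2) = 14
L (MAX): max(-7, 39, -20) = 39
D (MIN): min(14, 39) = 14
M (MAX): max(5, -13, 47) = 47
N (MAX): max(46, -42) = 46
P (MAX): max(31, -50) = 31
E (MIN): min(47, 46, 31) = 31
A (MAX): max(14, 31) = 31
Q (MAX): max(35, -25) = 35
R (MAX): max(45, -18) = 45
S (MAX): max(-9, 11) = 11
F (MIN): min(35, 45, 11) = 11
T (MAX): max(2, -34, 45) = 45
U (MAX): max(-19, -5) = -5
G (MIN): min(45, -5) = -5
B (MAX): max(11, -5) = 11
V (MAX): max(22, -26) = 22
W (MAX): max(-41, -50, -24) = -24
H (MIN): min(22, -24) = -24
X (MAX): max(-41, -28) = -28
Y (MAX): max(24, -5) = 24
Z (MAX): max(-39, 38, -23) = 38
AA (MAX): max(23, -1, -20) = 23
J (MIN): min(-28, 24, 38, 23) = -28
C (MAX): max(-24, -28) = -24
R0 (MIN): min(31, 11, -24) = -24

-24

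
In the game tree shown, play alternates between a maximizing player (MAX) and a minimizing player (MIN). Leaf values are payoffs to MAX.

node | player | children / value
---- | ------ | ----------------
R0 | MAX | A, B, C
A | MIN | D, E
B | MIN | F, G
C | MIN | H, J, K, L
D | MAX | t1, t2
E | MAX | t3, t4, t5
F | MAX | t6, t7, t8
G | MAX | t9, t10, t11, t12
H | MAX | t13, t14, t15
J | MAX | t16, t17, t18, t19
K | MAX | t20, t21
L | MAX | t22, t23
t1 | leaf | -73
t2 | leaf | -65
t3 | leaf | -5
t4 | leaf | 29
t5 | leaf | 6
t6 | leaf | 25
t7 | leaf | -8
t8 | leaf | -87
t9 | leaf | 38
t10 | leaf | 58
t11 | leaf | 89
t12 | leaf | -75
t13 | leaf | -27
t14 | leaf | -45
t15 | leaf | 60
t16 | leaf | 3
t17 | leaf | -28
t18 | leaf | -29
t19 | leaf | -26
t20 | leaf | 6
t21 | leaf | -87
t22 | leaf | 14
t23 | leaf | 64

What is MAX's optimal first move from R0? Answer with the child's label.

B

D (MAX): max(-73, -65) = -65
E (MAX): max(-5, 29, 6) = 29
A (MIN): min(-65, 29) = -65
F (MAX): max(25, -8, -87) = 25
G (MAX): max(38, 58, 89, -75) = 89
B (MIN): min(25, 89) = 25
H (MAX): max(-27, -45, 60) = 60
J (MAX): max(3, -28, -29, -26) = 3
K (MAX): max(6, -87) = 6
L (MAX): max(14, 64) = 64
C (MIN): min(60, 3, 6, 64) = 3
R0 (MAX): max(-65, 25, 3) = 25
MAX at R0 wants the highest of {A=-65, B=25, C=3}, so chooses B.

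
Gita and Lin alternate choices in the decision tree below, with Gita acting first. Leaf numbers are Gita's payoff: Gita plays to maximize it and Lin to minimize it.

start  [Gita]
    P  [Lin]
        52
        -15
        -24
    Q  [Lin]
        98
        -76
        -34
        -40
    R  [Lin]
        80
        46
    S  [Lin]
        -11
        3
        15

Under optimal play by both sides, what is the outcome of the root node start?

46

P (Lin): min(52, -15, -24) = -24
Q (Lin): min(98, -76, -34, -40) = -76
R (Lin): min(80, 46) = 46
S (Lin): min(-11, 3, 15) = -11
start (Gita): max(-24, -76, 46, -11) = 46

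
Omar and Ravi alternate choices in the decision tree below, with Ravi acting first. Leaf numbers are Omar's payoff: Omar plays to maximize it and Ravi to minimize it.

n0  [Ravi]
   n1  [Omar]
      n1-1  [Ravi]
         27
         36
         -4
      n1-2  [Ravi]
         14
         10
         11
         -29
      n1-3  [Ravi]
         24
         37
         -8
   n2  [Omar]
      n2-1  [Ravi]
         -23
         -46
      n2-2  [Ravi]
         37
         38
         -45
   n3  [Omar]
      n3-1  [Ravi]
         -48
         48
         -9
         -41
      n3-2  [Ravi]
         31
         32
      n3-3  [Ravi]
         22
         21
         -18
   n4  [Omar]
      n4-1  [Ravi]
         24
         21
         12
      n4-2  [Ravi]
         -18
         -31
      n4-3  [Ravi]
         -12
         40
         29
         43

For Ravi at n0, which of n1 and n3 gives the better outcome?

n1-1 (Ravi): min(27, 36, -4) = -4
n1-2 (Ravi): min(14, 10, 11, -29) = -29
n1-3 (Ravi): min(24, 37, -8) = -8
n1 (Omar): max(-4, -29, -8) = -4
n3-1 (Ravi): min(-48, 48, -9, -41) = -48
n3-2 (Ravi): min(31, 32) = 31
n3-3 (Ravi): min(22, 21, -18) = -18
n3 (Omar): max(-48, 31, -18) = 31
Ravi prefers the lower value; n1=-4, n3=31. n1 is better since -4 < 31.

n1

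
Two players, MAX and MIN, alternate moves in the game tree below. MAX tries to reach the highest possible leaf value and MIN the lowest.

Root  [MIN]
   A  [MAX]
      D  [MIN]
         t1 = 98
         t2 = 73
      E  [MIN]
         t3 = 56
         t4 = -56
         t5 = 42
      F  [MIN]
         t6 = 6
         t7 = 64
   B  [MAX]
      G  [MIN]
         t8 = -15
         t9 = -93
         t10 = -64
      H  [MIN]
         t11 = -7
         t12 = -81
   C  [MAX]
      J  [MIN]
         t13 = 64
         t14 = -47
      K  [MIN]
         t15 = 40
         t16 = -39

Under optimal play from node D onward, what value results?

D (MIN): min(98, 73) = 73

73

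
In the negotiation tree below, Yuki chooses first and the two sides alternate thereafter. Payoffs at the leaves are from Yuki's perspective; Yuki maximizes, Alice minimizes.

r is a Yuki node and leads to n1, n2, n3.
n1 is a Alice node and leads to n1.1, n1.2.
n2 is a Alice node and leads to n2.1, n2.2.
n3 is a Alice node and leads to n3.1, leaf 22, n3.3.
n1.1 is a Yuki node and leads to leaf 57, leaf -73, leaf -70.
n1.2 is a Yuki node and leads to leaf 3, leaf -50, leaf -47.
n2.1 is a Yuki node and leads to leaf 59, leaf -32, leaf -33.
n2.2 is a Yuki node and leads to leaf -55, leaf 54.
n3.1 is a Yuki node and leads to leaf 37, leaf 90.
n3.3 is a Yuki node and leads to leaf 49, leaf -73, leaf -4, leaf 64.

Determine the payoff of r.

54

n1.1 (Yuki): max(57, -73, -70) = 57
n1.2 (Yuki): max(3, -50, -47) = 3
n1 (Alice): min(57, 3) = 3
n2.1 (Yuki): max(59, -32, -33) = 59
n2.2 (Yuki): max(-55, 54) = 54
n2 (Alice): min(59, 54) = 54
n3.1 (Yuki): max(37, 90) = 90
n3.3 (Yuki): max(49, -73, -4, 64) = 64
n3 (Alice): min(90, 22, 64) = 22
r (Yuki): max(3, 54, 22) = 54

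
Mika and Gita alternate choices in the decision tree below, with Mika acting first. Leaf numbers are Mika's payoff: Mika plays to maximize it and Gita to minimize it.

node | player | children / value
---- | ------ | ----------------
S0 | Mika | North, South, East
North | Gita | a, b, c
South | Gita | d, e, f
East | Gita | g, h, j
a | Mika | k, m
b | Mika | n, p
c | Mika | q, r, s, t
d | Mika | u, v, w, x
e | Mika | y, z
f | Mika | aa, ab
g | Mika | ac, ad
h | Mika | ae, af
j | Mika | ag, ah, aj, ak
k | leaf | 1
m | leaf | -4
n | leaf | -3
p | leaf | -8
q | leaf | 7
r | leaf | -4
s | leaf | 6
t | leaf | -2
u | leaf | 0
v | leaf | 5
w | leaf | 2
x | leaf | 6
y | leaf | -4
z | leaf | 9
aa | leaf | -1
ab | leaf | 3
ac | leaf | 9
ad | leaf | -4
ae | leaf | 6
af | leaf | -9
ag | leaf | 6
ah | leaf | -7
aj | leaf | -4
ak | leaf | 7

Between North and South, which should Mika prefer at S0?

a (Mika): max(1, -4) = 1
b (Mika): max(-3, -8) = -3
c (Mika): max(7, -4, 6, -2) = 7
North (Gita): min(1, -3, 7) = -3
d (Mika): max(0, 5, 2, 6) = 6
e (Mika): max(-4, 9) = 9
f (Mika): max(-1, 3) = 3
South (Gita): min(6, 9, 3) = 3
Mika prefers the higher value; North=-3, South=3. South is better since 3 > -3.

South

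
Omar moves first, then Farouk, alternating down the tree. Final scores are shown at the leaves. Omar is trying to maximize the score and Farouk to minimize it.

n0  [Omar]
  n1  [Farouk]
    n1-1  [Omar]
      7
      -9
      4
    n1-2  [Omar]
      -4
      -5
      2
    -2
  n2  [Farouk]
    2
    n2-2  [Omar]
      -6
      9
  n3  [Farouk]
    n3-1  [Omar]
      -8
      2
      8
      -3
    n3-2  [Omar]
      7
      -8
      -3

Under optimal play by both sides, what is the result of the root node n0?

7

n1-1 (Omar): max(7, -9, 4) = 7
n1-2 (Omar): max(-4, -5, 2) = 2
n1 (Farouk): min(7, 2, -2) = -2
n2-2 (Omar): max(-6, 9) = 9
n2 (Farouk): min(2, 9) = 2
n3-1 (Omar): max(-8, 2, 8, -3) = 8
n3-2 (Omar): max(7, -8, -3) = 7
n3 (Farouk): min(8, 7) = 7
n0 (Omar): max(-2, 2, 7) = 7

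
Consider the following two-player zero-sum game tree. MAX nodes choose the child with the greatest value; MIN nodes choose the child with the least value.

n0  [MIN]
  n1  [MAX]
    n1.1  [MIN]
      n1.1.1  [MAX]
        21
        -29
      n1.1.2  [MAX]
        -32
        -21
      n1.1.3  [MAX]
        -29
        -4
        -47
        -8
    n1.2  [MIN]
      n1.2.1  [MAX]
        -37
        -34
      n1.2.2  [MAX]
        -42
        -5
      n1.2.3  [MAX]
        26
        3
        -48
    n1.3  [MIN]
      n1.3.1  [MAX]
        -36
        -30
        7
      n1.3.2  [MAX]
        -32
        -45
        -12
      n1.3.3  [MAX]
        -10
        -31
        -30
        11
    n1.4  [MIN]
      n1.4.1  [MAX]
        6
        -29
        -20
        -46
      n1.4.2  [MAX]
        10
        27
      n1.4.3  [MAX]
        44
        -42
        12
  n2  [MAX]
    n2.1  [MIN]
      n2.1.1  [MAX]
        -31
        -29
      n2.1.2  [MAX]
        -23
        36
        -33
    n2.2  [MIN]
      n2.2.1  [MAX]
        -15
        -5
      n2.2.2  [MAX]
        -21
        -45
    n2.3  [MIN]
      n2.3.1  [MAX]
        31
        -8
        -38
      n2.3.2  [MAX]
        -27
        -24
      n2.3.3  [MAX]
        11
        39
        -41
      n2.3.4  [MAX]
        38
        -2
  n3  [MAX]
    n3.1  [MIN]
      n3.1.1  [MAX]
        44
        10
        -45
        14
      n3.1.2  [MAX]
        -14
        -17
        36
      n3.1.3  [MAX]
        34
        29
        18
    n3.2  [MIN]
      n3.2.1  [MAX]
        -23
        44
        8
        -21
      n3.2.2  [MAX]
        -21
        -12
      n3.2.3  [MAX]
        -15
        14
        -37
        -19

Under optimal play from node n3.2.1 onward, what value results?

44

n3.2.1 (MAX): max(-23, 44, 8, -21) = 44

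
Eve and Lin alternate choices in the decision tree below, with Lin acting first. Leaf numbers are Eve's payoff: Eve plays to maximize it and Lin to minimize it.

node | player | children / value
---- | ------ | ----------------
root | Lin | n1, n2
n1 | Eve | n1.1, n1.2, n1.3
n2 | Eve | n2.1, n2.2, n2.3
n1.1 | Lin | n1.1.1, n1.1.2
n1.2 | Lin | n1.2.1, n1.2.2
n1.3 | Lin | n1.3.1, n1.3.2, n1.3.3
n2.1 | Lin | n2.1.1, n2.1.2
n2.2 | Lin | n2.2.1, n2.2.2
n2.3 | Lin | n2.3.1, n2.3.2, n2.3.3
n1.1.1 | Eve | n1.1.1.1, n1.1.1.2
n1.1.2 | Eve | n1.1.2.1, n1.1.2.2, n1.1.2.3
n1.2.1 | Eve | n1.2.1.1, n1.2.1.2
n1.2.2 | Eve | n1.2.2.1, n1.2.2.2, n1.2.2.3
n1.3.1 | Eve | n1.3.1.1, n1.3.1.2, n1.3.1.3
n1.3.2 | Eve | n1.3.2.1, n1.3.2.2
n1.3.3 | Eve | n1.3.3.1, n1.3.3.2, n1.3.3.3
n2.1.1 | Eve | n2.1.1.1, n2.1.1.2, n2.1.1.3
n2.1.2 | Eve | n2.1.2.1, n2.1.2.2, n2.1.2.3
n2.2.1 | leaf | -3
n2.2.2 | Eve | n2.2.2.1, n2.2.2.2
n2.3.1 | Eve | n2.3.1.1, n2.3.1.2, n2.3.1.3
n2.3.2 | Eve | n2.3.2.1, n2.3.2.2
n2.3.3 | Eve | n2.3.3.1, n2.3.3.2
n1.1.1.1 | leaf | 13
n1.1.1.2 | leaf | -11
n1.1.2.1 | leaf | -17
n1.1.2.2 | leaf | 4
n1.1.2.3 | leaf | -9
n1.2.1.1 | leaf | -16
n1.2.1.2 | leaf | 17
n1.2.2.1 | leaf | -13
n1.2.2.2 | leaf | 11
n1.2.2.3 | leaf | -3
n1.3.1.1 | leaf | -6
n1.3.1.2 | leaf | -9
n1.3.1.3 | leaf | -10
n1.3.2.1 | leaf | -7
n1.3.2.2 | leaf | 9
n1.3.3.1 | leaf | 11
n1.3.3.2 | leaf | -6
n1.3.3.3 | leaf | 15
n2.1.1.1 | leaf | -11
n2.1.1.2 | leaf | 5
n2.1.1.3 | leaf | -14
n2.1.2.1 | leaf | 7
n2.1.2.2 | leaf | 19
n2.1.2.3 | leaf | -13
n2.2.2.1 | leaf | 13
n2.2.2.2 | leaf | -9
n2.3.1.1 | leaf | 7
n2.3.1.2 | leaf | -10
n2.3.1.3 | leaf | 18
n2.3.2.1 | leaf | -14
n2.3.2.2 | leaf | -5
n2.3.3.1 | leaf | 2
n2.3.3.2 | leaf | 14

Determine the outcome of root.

n1.1.1 (Eve): max(13, -11) = 13
n1.1.2 (Eve): max(-17, 4, -9) = 4
n1.1 (Lin): min(13, 4) = 4
n1.2.1 (Eve): max(-16, 17) = 17
n1.2.2 (Eve): max(-13, 11, -3) = 11
n1.2 (Lin): min(17, 11) = 11
n1.3.1 (Eve): max(-6, -9, -10) = -6
n1.3.2 (Eve): max(-7, 9) = 9
n1.3.3 (Eve): max(11, -6, 15) = 15
n1.3 (Lin): min(-6, 9, 15) = -6
n1 (Eve): max(4, 11, -6) = 11
n2.1.1 (Eve): max(-11, 5, -14) = 5
n2.1.2 (Eve): max(7, 19, -13) = 19
n2.1 (Lin): min(5, 19) = 5
n2.2.2 (Eve): max(13, -9) = 13
n2.2 (Lin): min(-3, 13) = -3
n2.3.1 (Eve): max(7, -10, 18) = 18
n2.3.2 (Eve): max(-14, -5) = -5
n2.3.3 (Eve): max(2, 14) = 14
n2.3 (Lin): min(18, -5, 14) = -5
n2 (Eve): max(5, -3, -5) = 5
root (Lin): min(11, 5) = 5

5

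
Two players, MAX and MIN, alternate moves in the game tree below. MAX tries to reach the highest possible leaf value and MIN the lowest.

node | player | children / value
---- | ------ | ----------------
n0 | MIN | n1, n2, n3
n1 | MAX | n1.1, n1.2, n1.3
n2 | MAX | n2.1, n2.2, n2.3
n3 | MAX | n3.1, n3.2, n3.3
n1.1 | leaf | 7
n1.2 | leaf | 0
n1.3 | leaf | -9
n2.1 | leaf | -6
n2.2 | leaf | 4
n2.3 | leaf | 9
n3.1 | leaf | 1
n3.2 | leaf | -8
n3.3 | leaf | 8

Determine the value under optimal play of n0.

7

n1 (MAX): max(7, 0, -9) = 7
n2 (MAX): max(-6, 4, 9) = 9
n3 (MAX): max(1, -8, 8) = 8
n0 (MIN): min(7, 9, 8) = 7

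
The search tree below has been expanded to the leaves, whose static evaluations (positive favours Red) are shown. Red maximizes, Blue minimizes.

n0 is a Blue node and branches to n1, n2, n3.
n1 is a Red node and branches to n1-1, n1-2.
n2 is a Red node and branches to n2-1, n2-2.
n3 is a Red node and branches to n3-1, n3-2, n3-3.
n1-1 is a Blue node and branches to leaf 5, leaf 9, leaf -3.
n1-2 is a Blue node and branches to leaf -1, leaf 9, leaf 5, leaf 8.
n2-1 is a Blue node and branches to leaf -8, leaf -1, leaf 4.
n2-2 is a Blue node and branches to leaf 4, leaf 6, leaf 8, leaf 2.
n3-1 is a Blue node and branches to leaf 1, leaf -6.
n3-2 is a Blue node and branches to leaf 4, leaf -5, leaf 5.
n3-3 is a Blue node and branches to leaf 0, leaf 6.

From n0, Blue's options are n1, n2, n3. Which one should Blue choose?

n1-1 (Blue): min(5, 9, -3) = -3
n1-2 (Blue): min(-1, 9, 5, 8) = -1
n1 (Red): max(-3, -1) = -1
n2-1 (Blue): min(-8, -1, 4) = -8
n2-2 (Blue): min(4, 6, 8, 2) = 2
n2 (Red): max(-8, 2) = 2
n3-1 (Blue): min(1, -6) = -6
n3-2 (Blue): min(4, -5, 5) = -5
n3-3 (Blue): min(0, 6) = 0
n3 (Red): max(-6, -5, 0) = 0
n0 (Blue): min(-1, 2, 0) = -1
Blue at n0 wants the lowest of {n1=-1, n2=2, n3=0}, so chooses n1.

n1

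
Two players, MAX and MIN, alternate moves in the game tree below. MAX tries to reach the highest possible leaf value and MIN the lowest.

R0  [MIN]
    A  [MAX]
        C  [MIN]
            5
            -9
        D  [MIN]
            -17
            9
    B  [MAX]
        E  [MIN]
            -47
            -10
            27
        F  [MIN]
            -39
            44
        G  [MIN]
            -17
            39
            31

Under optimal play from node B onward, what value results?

E (MIN): min(-47, -10, 27) = -47
F (MIN): min(-39, 44) = -39
G (MIN): min(-17, 39, 31) = -17
B (MAX): max(-47, -39, -17) = -17

-17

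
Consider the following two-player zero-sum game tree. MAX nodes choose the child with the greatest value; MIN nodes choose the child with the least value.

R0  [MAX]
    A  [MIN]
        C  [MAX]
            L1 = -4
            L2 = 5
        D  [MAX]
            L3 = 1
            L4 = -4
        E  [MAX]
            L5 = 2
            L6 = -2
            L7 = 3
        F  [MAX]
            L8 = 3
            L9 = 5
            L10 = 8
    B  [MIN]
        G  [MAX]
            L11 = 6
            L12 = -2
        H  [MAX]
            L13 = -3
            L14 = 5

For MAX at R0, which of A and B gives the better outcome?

B

C (MAX): max(-4, 5) = 5
D (MAX): max(1, -4) = 1
E (MAX): max(2, -2, 3) = 3
F (MAX): max(3, 5, 8) = 8
A (MIN): min(5, 1, 3, 8) = 1
G (MAX): max(6, -2) = 6
H (MAX): max(-3, 5) = 5
B (MIN): min(6, 5) = 5
MAX prefers the higher value; A=1, B=5. B is better since 5 > 1.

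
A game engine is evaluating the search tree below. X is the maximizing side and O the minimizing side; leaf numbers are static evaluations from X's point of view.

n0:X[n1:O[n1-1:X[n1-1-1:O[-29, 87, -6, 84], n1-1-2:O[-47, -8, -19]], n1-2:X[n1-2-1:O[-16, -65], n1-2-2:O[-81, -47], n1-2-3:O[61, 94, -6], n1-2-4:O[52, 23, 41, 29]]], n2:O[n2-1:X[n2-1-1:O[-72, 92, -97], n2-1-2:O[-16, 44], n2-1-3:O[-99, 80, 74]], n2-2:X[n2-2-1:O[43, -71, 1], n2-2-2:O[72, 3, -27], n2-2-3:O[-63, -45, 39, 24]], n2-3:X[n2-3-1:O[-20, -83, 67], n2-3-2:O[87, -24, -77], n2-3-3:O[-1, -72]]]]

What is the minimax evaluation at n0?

n1-1-1 (O): min(-29, 87, -6, 84) = -29
n1-1-2 (O): min(-47, -8, -19) = -47
n1-1 (X): max(-29, -47) = -29
n1-2-1 (O): min(-16, -65) = -65
n1-2-2 (O): min(-81, -47) = -81
n1-2-3 (O): min(61, 94, -6) = -6
n1-2-4 (O): min(52, 23, 41, 29) = 23
n1-2 (X): max(-65, -81, -6, 23) = 23
n1 (O): min(-29, 23) = -29
n2-1-1 (O): min(-72, 92, -97) = -97
n2-1-2 (O): min(-16, 44) = -16
n2-1-3 (O): min(-99, 80, 74) = -99
n2-1 (X): max(-97, -16, -99) = -16
n2-2-1 (O): min(43, -71, 1) = -71
n2-2-2 (O): min(72, 3, -27) = -27
n2-2-3 (O): min(-63, -45, 39, 24) = -63
n2-2 (X): max(-71, -27, -63) = -27
n2-3-1 (O): min(-20, -83, 67) = -83
n2-3-2 (O): min(87, -24, -77) = -77
n2-3-3 (O): min(-1, -72) = -72
n2-3 (X): max(-83, -77, -72) = -72
n2 (O): min(-16, -27, -72) = -72
n0 (X): max(-29, -72) = -29

-29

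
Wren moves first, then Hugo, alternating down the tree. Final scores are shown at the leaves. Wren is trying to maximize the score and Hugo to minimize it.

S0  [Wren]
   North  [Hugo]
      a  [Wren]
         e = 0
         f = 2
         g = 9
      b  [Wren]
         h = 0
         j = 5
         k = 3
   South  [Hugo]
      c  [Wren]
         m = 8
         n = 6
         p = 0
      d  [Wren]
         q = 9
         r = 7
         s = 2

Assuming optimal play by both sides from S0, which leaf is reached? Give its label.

m

a (Wren): max(0, 2, 9) = 9
b (Wren): max(0, 5, 3) = 5
North (Hugo): min(9, 5) = 5
c (Wren): max(8, 6, 0) = 8
d (Wren): max(9, 7, 2) = 9
South (Hugo): min(8, 9) = 8
S0 (Wren): max(5, 8) = 8
At S0, Wren picks South (highest: 8).
At South, Hugo picks c (lowest: 8).
At c, Wren picks m (highest: 8).
Terminal value 8.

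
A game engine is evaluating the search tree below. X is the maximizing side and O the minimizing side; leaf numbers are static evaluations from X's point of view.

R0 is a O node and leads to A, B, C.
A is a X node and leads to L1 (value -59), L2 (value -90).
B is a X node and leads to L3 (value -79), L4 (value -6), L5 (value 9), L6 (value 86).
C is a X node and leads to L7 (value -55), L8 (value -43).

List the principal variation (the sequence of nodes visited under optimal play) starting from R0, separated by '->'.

A (X): max(-59, -90) = -59
B (X): max(-79, -6, 9, 86) = 86
C (X): max(-55, -43) = -43
R0 (O): min(-59, 86, -43) = -59
At R0, O picks A (lowest: -59).
At A, X picks L1 (highest: -59).
Terminal value -59.

R0 -> A -> L1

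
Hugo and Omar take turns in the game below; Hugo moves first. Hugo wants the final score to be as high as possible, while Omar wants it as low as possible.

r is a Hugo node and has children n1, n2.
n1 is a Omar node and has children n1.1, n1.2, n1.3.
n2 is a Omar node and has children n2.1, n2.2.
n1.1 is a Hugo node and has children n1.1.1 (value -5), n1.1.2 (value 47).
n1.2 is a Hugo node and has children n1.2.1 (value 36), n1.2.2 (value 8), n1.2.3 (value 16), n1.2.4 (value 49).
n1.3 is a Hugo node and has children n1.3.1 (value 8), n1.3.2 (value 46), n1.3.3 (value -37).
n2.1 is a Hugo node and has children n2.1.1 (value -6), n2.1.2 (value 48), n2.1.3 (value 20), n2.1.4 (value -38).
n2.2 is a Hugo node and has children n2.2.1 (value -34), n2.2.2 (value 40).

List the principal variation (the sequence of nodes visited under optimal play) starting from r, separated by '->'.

r -> n1 -> n1.3 -> n1.3.2

n1.1 (Hugo): max(-5, 47) = 47
n1.2 (Hugo): max(36, 8, 16, 49) = 49
n1.3 (Hugo): max(8, 46, -37) = 46
n1 (Omar): min(47, 49, 46) = 46
n2.1 (Hugo): max(-6, 48, 20, -38) = 48
n2.2 (Hugo): max(-34, 40) = 40
n2 (Omar): min(48, 40) = 40
r (Hugo): max(46, 40) = 46
At r, Hugo picks n1 (highest: 46).
At n1, Omar picks n1.3 (lowest: 46).
At n1.3, Hugo picks n1.3.2 (highest: 46).
Terminal value 46.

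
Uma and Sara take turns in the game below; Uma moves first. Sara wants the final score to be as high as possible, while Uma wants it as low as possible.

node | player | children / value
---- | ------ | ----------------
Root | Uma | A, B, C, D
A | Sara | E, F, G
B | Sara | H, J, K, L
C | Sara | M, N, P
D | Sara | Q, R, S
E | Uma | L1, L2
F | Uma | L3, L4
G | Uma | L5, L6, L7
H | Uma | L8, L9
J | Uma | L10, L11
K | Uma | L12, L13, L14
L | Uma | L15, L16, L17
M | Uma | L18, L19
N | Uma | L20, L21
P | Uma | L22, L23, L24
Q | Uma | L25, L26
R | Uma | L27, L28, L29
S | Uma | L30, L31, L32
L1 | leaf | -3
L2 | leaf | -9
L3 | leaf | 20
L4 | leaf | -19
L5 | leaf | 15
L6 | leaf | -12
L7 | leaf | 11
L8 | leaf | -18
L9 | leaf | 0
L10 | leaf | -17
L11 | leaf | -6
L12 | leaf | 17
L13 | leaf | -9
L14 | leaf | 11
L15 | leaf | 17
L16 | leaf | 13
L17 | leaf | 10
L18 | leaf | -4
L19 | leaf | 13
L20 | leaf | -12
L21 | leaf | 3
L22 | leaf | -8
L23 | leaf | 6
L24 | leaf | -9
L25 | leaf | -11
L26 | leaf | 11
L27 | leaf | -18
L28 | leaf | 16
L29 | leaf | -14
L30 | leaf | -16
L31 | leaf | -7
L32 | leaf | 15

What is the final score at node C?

-4

M (Uma): min(-4, 13) = -4
N (Uma): min(-12, 3) = -12
P (Uma): min(-8, 6, -9) = -9
C (Sara): max(-4, -12, -9) = -4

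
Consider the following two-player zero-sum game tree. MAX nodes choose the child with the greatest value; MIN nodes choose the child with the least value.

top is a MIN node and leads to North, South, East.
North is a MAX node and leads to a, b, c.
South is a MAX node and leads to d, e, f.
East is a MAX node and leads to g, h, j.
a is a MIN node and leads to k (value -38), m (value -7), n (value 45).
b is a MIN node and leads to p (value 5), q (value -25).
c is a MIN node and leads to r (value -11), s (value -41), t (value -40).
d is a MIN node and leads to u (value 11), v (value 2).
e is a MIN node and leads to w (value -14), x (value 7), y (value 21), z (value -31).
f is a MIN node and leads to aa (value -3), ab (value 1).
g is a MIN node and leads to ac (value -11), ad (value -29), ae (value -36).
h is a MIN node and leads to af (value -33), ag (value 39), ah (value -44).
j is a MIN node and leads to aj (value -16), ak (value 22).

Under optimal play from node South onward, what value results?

2

d (MIN): min(11, 2) = 2
e (MIN): min(-14, 7, 21, -31) = -31
f (MIN): min(-3, 1) = -3
South (MAX): max(2, -31, -3) = 2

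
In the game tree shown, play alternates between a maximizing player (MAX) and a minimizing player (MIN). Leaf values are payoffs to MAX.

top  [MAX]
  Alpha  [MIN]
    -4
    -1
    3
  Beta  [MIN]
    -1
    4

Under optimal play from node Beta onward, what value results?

-1

Beta (MIN): min(-1, 4) = -1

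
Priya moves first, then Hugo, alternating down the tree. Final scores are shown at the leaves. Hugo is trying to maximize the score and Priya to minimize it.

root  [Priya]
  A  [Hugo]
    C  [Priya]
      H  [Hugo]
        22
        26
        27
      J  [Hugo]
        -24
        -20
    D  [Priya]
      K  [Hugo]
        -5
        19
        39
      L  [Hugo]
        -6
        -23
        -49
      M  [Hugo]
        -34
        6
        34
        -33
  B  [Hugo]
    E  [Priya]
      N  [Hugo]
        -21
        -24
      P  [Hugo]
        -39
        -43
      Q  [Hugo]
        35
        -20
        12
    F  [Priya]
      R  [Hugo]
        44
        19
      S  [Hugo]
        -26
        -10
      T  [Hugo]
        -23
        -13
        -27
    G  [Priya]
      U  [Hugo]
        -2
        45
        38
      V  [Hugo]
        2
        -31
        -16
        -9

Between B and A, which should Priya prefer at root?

N (Hugo): max(-21, -24) = -21
P (Hugo): max(-39, -43) = -39
Q (Hugo): max(35, -20, 12) = 35
E (Priya): min(-21, -39, 35) = -39
R (Hugo): max(44, 19) = 44
S (Hugo): max(-26, -10) = -10
T (Hugo): max(-23, -13, -27) = -13
F (Priya): min(44, -10, -13) = -13
U (Hugo): max(-2, 45, 38) = 45
V (Hugo): max(2, -31, -16, -9) = 2
G (Priya): min(45, 2) = 2
B (Hugo): max(-39, -13, 2) = 2
H (Hugo): max(22, 26, 27) = 27
J (Hugo): max(-24, -20) = -20
C (Priya): min(27, -20) = -20
K (Hugo): max(-5, 19, 39) = 39
L (Hugo): max(-6, -23, -49) = -6
M (Hugo): max(-34, 6, 34, -33) = 34
D (Priya): min(39, -6, 34) = -6
A (Hugo): max(-20, -6) = -6
Priya prefers the lower value; B=2, A=-6. A is better since -6 < 2.

A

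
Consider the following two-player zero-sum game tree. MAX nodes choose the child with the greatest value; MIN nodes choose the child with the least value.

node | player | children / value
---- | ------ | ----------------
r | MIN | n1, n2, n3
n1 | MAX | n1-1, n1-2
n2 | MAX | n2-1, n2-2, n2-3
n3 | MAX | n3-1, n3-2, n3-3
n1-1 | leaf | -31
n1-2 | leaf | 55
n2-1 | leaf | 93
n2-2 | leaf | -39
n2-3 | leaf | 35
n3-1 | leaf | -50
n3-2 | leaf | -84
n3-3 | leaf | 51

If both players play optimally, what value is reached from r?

51

n1 (MAX): max(-31, 55) = 55
n2 (MAX): max(93, -39, 35) = 93
n3 (MAX): max(-50, -84, 51) = 51
r (MIN): min(55, 93, 51) = 51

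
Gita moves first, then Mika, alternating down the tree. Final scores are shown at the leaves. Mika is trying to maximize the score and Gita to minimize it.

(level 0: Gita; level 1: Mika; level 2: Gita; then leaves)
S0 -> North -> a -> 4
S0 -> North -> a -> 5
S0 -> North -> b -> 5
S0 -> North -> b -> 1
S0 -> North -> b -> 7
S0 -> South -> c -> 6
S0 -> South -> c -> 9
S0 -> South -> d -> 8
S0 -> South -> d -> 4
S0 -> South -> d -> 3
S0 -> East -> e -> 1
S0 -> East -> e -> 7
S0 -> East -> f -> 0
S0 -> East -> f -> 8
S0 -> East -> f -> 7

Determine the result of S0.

a (Gita): min(4, 5) = 4
b (Gita): min(5, 1, 7) = 1
North (Mika): max(4, 1) = 4
c (Gita): min(6, 9) = 6
d (Gita): min(8, 4, 3) = 3
South (Mika): max(6, 3) = 6
e (Gita): min(1, 7) = 1
f (Gita): min(0, 8, 7) = 0
East (Mika): max(1, 0) = 1
S0 (Gita): min(4, 6, 1) = 1

1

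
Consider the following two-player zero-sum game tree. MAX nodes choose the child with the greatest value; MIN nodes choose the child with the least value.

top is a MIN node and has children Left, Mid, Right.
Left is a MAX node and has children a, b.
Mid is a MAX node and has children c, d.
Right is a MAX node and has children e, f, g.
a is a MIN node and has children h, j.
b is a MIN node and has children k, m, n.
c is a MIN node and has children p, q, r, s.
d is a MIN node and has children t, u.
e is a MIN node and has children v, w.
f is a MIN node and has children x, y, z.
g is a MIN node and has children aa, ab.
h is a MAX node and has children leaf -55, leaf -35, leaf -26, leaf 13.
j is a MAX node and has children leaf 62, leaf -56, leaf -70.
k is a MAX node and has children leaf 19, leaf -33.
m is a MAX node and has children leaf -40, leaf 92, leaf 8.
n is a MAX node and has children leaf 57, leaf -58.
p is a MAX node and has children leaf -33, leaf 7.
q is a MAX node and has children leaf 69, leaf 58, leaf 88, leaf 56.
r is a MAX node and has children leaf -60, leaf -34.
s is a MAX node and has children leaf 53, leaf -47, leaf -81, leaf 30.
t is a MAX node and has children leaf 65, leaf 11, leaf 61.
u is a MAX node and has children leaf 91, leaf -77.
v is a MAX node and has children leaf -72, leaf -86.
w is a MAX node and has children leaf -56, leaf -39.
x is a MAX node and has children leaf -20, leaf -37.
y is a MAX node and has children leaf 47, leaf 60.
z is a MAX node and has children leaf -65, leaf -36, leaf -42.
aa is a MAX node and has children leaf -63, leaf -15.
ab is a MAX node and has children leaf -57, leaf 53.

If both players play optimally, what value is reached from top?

h (MAX): max(-55, -35, -26, 13) = 13
j (MAX): max(62, -56, -70) = 62
a (MIN): min(13, 62) = 13
k (MAX): max(19, -33) = 19
m (MAX): max(-40, 92, 8) = 92
n (MAX): max(57, -58) = 57
b (MIN): min(19, 92, 57) = 19
Left (MAX): max(13, 19) = 19
p (MAX): max(-33, 7) = 7
q (MAX): max(69, 58, 88, 56) = 88
r (MAX): max(-60, -34) = -34
s (MAX): max(53, -47, -81, 30) = 53
c (MIN): min(7, 88, -34, 53) = -34
t (MAX): max(65, 11, 61) = 65
u (MAX): max(91, -77) = 91
d (MIN): min(65, 91) = 65
Mid (MAX): max(-34, 65) = 65
v (MAX): max(-72, -86) = -72
w (MAX): max(-56, -39) = -39
e (MIN): min(-72, -39) = -72
x (MAX): max(-20, -37) = -20
y (MAX): max(47, 60) = 60
z (MAX): max(-65, -36, -42) = -36
f (MIN): min(-20, 60, -36) = -36
aa (MAX): max(-63, -15) = -15
ab (MAX): max(-57, 53) = 53
g (MIN): min(-15, 53) = -15
Right (MAX): max(-72, -36, -15) = -15
top (MIN): min(19, 65, -15) = -15

-15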